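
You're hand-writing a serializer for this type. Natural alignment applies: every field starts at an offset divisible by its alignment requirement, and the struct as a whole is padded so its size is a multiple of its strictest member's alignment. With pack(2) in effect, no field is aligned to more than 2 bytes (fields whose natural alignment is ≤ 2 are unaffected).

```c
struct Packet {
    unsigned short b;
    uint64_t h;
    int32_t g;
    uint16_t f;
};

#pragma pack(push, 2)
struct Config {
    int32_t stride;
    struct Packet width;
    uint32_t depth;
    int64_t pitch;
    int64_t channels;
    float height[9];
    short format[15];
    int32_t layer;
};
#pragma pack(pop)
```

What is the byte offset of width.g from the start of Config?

Packet: b at 0 (size 2, align 2) → ends 2; pad 6 to align 8 for h; h at 8 (size 8, align 8) → ends 16; g at 16 (size 4, align 4) → ends 20; f at 20 (size 2, align 2) → ends 22; tail pad 2 to reach multiple of 8; total 24 bytes, alignment 8
stride at 0 (size 4, align 2) → ends 4
width at 4 (size 24, align 2) → ends 28
within Packet: g at 16
4 + 16 = 20

20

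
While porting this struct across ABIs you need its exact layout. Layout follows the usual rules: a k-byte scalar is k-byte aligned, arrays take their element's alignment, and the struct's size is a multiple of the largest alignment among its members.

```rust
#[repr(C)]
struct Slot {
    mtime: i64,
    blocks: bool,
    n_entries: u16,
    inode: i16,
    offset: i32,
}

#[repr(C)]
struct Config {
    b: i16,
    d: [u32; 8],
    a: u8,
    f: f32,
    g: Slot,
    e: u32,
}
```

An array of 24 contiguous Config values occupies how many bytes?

Slot: @0: mtime [8B, align 8] → 8; @8: blocks [1B, align 1] → 9; +1 pad (align 2); @10: n_entries [2B, align 2] → 12; @12: inode [2B, align 2] → 14; +2 pad (align 4); @16: offset [4B, align 4] → 20; +4 tail pad (align 8); size 24, align 8
@0: b [2B, align 2] → 2
+2 pad (align 4)
@4: d [32B, align 4] → 36
@36: a [1B, align 1] → 37
+3 pad (align 4)
@40: f [4B, align 4] → 44
+4 pad (align 8)
@48: g [24B, align 8] → 72
@72: e [4B, align 4] → 76
+4 tail pad (align 8)
size 80, align 8
array of 24: 24 × 80 = 1920

1920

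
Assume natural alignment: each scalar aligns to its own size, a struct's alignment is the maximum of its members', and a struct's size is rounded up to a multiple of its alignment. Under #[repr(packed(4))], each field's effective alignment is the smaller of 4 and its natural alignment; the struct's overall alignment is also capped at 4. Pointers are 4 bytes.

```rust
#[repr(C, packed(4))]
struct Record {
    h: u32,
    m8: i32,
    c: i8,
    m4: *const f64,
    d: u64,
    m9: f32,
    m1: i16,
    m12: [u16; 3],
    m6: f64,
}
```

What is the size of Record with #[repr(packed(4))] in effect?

0..4  h  (4B, 4-aligned)
4..8  m8  (4B, 4-aligned)
8..9  c  (1B, 1-aligned)
9..12  -- padding (3B)
12..16  m4  (4B, 4-aligned)
16..24  d  (8B, 4-aligned)
24..28  m9  (4B, 4-aligned)
28..30  m1  (2B, 2-aligned)
30..36  m12  (6B, 2-aligned)
36..44  m6  (8B, 4-aligned)
sizeof = 44, alignof = 4

44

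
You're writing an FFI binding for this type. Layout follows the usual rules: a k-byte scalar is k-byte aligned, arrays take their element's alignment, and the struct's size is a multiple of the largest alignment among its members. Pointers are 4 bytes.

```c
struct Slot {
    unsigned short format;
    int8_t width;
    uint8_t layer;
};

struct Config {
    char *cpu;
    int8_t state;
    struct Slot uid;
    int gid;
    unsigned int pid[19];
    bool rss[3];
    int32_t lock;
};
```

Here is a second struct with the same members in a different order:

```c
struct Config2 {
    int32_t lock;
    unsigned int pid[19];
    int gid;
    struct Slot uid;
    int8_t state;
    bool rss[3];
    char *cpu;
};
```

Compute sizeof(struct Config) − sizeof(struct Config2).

4

Slot: @0: format [2B, align 2] → 2; @2: width [1B, align 1] → 3; @3: layer [1B, align 1] → 4; size 4, align 2
@0: cpu [4B, align 4] → 4
@4: state [1B, align 1] → 5
+1 pad (align 2)
@6: uid [4B, align 2] → 10
+2 pad (align 4)
@12: gid [4B, align 4] → 16
@16: pid [76B, align 4] → 92
@92: rss [3B, align 1] → 95
+1 pad (align 4)
@96: lock [4B, align 4] → 100
size 100, align 4
— Config2 —
@0: lock [4B, align 4] → 4
@4: pid [76B, align 4] → 80
@80: gid [4B, align 4] → 84
@84: uid [4B, align 2] → 88
@88: state [1B, align 1] → 89
@89: rss [3B, align 1] → 92
@92: cpu [4B, align 4] → 96
size 96, align 4
100 − 96 = 4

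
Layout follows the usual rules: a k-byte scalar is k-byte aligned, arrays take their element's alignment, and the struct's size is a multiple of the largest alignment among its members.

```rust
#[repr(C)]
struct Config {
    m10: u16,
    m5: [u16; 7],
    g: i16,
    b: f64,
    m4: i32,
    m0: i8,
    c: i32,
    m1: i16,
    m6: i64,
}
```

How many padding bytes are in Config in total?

11

0..2  m10  (2B, 2-aligned)
2..16  m5  (14B, 2-aligned)
16..18  g  (2B, 2-aligned)
18..24  -- padding (6B)
24..32  b  (8B, 8-aligned)
32..36  m4  (4B, 4-aligned)
36..37  m0  (1B, 1-aligned)
37..40  -- padding (3B)
40..44  c  (4B, 4-aligned)
44..46  m1  (2B, 2-aligned)
46..48  -- padding (2B)
48..56  m6  (8B, 8-aligned)
sizeof = 56, alignof = 8
data bytes 45, size 56 → padding 11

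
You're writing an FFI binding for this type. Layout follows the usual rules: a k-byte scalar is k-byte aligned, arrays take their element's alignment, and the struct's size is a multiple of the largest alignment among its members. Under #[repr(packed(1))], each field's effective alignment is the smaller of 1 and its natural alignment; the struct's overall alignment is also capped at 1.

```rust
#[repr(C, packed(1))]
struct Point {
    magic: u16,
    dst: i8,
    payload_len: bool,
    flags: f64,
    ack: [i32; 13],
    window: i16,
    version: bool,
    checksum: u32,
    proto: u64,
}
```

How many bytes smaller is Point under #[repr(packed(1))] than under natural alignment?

9

natural layout:
  @0: magic [2B, align 2] → 2
  @2: dst [1B, align 1] → 3
  @3: payload_len [1B, align 1] → 4
  +4 pad (align 8)
  @8: flags [8B, align 8] → 16
  @16: ack [52B, align 4] → 68
  @68: window [2B, align 2] → 70
  @70: version [1B, align 1] → 71
  +1 pad (align 4)
  @72: checksum [4B, align 4] → 76
  +4 pad (align 8)
  @80: proto [8B, align 8] → 88
  size 88, align 8
packed(1) layout:
  @0: magic [2B, align 1] → 2
  @2: dst [1B, align 1] → 3
  @3: payload_len [1B, align 1] → 4
  @4: flags [8B, align 1] → 12
  @12: ack [52B, align 1] → 64
  @64: window [2B, align 1] → 66
  @66: version [1B, align 1] → 67
  @67: checksum [4B, align 1] → 71
  @71: proto [8B, align 1] → 79
  size 79, align 1
88 − 79 = 9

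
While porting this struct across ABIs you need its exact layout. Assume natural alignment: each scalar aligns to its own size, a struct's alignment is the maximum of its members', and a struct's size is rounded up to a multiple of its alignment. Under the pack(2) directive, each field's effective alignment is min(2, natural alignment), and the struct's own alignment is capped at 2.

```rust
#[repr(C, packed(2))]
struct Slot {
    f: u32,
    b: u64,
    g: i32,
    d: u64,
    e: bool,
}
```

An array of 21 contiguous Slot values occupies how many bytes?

546

f at 0 (size 4, align 2) → ends 4
b at 4 (size 8, align 2) → ends 12
g at 12 (size 4, align 2) → ends 16
d at 16 (size 8, align 2) → ends 24
e at 24 (size 1, align 1) → ends 25
tail pad 1 to reach multiple of 2
total 26 bytes, alignment 2
array of 21: 21 × 26 = 546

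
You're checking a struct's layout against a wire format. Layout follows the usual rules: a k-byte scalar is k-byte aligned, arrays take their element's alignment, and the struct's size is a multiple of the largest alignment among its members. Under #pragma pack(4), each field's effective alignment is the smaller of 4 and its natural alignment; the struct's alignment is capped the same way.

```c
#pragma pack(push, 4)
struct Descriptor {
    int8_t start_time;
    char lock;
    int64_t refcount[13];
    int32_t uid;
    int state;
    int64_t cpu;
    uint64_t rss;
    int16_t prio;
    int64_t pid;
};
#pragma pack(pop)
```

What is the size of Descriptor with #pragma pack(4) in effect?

start_time at 0 (size 1, align 1) → ends 1
lock at 1 (size 1, align 1) → ends 2
pad 2 to align 4 for refcount
refcount at 4 (size 104, align 4) → ends 108
uid at 108 (size 4, align 4) → ends 112
state at 112 (size 4, align 4) → ends 116
cpu at 116 (size 8, align 4) → ends 124
rss at 124 (size 8, align 4) → ends 132
prio at 132 (size 2, align 2) → ends 134
pad 2 to align 4 for pid
pid at 136 (size 8, align 4) → ends 144
total 144 bytes, alignment 4

144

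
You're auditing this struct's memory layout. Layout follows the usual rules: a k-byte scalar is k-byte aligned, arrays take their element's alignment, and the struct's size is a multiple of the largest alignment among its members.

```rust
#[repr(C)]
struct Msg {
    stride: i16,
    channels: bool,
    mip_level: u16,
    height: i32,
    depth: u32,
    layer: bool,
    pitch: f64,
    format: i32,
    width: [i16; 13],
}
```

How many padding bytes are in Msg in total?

12

stride at 0 (size 2, align 2) → ends 2
channels at 2 (size 1, align 1) → ends 3
pad 1 to align 2 for mip_level
mip_level at 4 (size 2, align 2) → ends 6
pad 2 to align 4 for height
height at 8 (size 4, align 4) → ends 12
depth at 12 (size 4, align 4) → ends 16
layer at 16 (size 1, align 1) → ends 17
pad 7 to align 8 for pitch
pitch at 24 (size 8, align 8) → ends 32
format at 32 (size 4, align 4) → ends 36
width at 36 (size 26, align 2) → ends 62
tail pad 2 to reach multiple of 8
total 64 bytes, alignment 8
data bytes 52, size 64 → padding 12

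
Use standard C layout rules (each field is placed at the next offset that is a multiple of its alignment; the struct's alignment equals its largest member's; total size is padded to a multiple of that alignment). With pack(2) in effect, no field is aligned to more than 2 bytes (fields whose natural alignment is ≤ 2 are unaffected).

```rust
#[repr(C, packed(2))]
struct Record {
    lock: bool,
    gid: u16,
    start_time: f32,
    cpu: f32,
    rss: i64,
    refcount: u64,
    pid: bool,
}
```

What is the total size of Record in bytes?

30

0..1  lock  (1B, 1-aligned)
1..2  -- padding (1B)
2..4  gid  (2B, 2-aligned)
4..8  start_time  (4B, 2-aligned)
8..12  cpu  (4B, 2-aligned)
12..20  rss  (8B, 2-aligned)
20..28  refcount  (8B, 2-aligned)
28..29  pid  (1B, 1-aligned)
29..30  -- tail padding (1B)
sizeof = 30, alignof = 2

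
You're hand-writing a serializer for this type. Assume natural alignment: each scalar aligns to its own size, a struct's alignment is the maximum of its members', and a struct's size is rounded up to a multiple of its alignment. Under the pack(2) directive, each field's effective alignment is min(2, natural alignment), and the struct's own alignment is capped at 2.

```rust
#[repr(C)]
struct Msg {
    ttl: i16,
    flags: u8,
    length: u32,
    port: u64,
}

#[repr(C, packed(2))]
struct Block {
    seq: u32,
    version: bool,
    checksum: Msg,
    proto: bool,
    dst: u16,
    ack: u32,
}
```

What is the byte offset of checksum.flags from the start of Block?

Msg: 0..2  ttl  (2B, 2-aligned); 2..3  flags  (1B, 1-aligned); 3..4  -- padding (1B); 4..8  length  (4B, 4-aligned); 8..16  port  (8B, 8-aligned); sizeof = 16, alignof = 8
0..4  seq  (4B, 2-aligned)
4..5  version  (1B, 1-aligned)
5..6  -- padding (1B)
6..22  checksum  (16B, 2-aligned)
within Msg: flags at 2
6 + 2 = 8

8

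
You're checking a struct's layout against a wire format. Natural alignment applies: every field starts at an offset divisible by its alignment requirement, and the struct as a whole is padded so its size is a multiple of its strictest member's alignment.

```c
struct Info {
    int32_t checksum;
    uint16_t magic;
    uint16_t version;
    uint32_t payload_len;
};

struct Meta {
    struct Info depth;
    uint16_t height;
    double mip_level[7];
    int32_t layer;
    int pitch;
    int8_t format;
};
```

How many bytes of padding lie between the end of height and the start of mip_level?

Info: @0: checksum [4B, align 4] → 4; @4: magic [2B, align 2] → 6; @6: version [2B, align 2] → 8; @8: payload_len [4B, align 4] → 12; size 12, align 4
@0: depth [12B, align 4] → 12
@12: height [2B, align 2] → 14
+2 pad (align 8)
@16: mip_level [56B, align 8] → 72

2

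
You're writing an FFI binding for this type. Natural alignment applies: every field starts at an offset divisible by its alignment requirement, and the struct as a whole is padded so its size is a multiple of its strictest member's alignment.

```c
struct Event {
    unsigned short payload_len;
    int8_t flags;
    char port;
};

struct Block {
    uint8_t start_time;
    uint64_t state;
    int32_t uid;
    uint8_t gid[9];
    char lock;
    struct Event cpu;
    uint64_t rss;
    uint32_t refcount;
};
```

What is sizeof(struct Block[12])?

Event: 0..2  payload_len  (2B, 2-aligned); 2..3  flags  (1B, 1-aligned); 3..4  port  (1B, 1-aligned); sizeof = 4, alignof = 2
0..1  start_time  (1B, 1-aligned)
1..8  -- padding (7B)
8..16  state  (8B, 8-aligned)
16..20  uid  (4B, 4-aligned)
20..29  gid  (9B, 1-aligned)
29..30  lock  (1B, 1-aligned)
30..34  cpu  (4B, 2-aligned)
34..40  -- padding (6B)
40..48  rss  (8B, 8-aligned)
48..52  refcount  (4B, 4-aligned)
52..56  -- tail padding (4B)
sizeof = 56, alignof = 8
array of 12: 12 × 56 = 672

672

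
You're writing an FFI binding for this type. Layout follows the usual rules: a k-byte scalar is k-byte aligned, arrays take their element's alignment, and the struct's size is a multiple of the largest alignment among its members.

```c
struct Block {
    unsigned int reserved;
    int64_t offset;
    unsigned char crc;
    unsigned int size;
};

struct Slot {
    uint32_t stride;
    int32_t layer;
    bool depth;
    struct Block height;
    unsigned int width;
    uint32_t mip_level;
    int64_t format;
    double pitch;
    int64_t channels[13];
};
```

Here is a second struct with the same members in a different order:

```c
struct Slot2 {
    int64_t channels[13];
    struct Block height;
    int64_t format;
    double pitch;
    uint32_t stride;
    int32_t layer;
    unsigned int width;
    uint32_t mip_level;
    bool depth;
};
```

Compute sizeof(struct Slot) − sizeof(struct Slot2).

Block: reserved at 0 (size 4, align 4) → ends 4; pad 4 to align 8 for offset; offset at 8 (size 8, align 8) → ends 16; crc at 16 (size 1, align 1) → ends 17; pad 3 to align 4 for size; size at 20 (size 4, align 4) → ends 24; total 24 bytes, alignment 8
stride at 0 (size 4, align 4) → ends 4
layer at 4 (size 4, align 4) → ends 8
depth at 8 (size 1, align 1) → ends 9
pad 7 to align 8 for height
height at 16 (size 24, align 8) → ends 40
width at 40 (size 4, align 4) → ends 44
mip_level at 44 (size 4, align 4) → ends 48
format at 48 (size 8, align 8) → ends 56
pitch at 56 (size 8, align 8) → ends 64
channels at 64 (size 104, align 8) → ends 168
total 168 bytes, alignment 8
— Slot2 —
channels at 0 (size 104, align 8) → ends 104
height at 104 (size 24, align 8) → ends 128
format at 128 (size 8, align 8) → ends 136
pitch at 136 (size 8, align 8) → ends 144
stride at 144 (size 4, align 4) → ends 148
layer at 148 (size 4, align 4) → ends 152
width at 152 (size 4, align 4) → ends 156
mip_level at 156 (size 4, align 4) → ends 160
depth at 160 (size 1, align 1) → ends 161
tail pad 7 to reach multiple of 8
total 168 bytes, alignment 8
168 − 168 = 0

0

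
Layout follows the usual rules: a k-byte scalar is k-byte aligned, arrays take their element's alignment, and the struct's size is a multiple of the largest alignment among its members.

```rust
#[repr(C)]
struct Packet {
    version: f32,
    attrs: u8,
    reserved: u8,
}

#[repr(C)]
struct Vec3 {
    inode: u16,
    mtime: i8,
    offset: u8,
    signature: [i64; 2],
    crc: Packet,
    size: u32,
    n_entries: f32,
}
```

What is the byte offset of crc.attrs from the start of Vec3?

Packet: 0..4  version  (4B, 4-aligned); 4..5  attrs  (1B, 1-aligned); 5..6  reserved  (1B, 1-aligned); 6..8  -- tail padding (2B); sizeof = 8, alignof = 4
0..2  inode  (2B, 2-aligned)
2..3  mtime  (1B, 1-aligned)
3..4  offset  (1B, 1-aligned)
4..8  -- padding (4B)
8..24  signature  (16B, 8-aligned)
24..32  crc  (8B, 4-aligned)
within Packet: attrs at 4
24 + 4 = 28

28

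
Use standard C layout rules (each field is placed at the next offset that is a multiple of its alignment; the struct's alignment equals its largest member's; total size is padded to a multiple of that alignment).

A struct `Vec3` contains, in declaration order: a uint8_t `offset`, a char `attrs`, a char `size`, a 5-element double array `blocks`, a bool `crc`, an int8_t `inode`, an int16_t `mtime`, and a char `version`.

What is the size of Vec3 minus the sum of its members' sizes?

0..1  offset  (1B, 1-aligned)
1..2  attrs  (1B, 1-aligned)
2..3  size  (1B, 1-aligned)
3..8  -- padding (5B)
8..48  blocks  (40B, 8-aligned)
48..49  crc  (1B, 1-aligned)
49..50  inode  (1B, 1-aligned)
50..52  mtime  (2B, 2-aligned)
52..53  version  (1B, 1-aligned)
53..56  -- tail padding (3B)
sizeof = 56, alignof = 8
data bytes 48, size 56 → padding 8

8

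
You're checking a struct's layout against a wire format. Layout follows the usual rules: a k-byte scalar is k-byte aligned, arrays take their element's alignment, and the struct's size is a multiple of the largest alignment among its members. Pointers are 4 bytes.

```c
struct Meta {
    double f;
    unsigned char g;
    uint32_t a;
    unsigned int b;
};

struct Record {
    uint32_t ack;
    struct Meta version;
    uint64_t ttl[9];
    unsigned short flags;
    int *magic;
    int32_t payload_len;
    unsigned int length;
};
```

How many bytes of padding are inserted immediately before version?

Meta: @0: f [8B, align 8] → 8; @8: g [1B, align 1] → 9; +3 pad (align 4); @12: a [4B, align 4] → 16; @16: b [4B, align 4] → 20; +4 tail pad (align 8); size 24, align 8
@0: ack [4B, align 4] → 4
+4 pad (align 8)
@8: version [24B, align 8] → 32

4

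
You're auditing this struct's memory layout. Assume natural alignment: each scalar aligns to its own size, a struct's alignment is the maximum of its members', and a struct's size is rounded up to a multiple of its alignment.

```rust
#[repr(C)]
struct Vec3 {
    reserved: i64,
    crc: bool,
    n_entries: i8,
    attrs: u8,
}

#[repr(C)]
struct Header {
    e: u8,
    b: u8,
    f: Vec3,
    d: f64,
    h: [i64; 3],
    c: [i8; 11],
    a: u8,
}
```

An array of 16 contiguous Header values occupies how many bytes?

1152

Vec3: 0..8  reserved  (8B, 8-aligned); 8..9  crc  (1B, 1-aligned); 9..10  n_entries  (1B, 1-aligned); 10..11  attrs  (1B, 1-aligned); 11..16  -- tail padding (5B); sizeof = 16, alignof = 8
0..1  e  (1B, 1-aligned)
1..2  b  (1B, 1-aligned)
2..8  -- padding (6B)
8..24  f  (16B, 8-aligned)
24..32  d  (8B, 8-aligned)
32..56  h  (24B, 8-aligned)
56..67  c  (11B, 1-aligned)
67..68  a  (1B, 1-aligned)
68..72  -- tail padding (4B)
sizeof = 72, alignof = 8
array of 16: 16 × 72 = 1152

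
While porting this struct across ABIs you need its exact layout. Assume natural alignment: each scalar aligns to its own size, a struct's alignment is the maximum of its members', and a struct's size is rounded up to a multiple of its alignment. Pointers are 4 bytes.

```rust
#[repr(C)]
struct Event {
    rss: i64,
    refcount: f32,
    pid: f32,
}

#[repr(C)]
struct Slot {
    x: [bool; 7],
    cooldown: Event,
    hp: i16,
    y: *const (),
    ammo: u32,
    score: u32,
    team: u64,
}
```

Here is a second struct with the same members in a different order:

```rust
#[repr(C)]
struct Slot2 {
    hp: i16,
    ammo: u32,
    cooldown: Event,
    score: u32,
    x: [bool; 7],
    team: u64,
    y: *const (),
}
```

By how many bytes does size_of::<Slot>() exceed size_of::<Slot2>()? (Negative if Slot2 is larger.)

Event: 0..8  rss  (8B, 8-aligned); 8..12  refcount  (4B, 4-aligned); 12..16  pid  (4B, 4-aligned); sizeof = 16, alignof = 8
0..7  x  (7B, 1-aligned)
7..8  -- padding (1B)
8..24  cooldown  (16B, 8-aligned)
24..26  hp  (2B, 2-aligned)
26..28  -- padding (2B)
28..32  y  (4B, 4-aligned)
32..36  ammo  (4B, 4-aligned)
36..40  score  (4B, 4-aligned)
40..48  team  (8B, 8-aligned)
sizeof = 48, alignof = 8
— Slot2 —
0..2  hp  (2B, 2-aligned)
2..4  -- padding (2B)
4..8  ammo  (4B, 4-aligned)
8..24  cooldown  (16B, 8-aligned)
24..28  score  (4B, 4-aligned)
28..35  x  (7B, 1-aligned)
35..40  -- padding (5B)
40..48  team  (8B, 8-aligned)
48..52  y  (4B, 4-aligned)
52..56  -- tail padding (4B)
sizeof = 56, alignof = 8
48 − 56 = -8

-8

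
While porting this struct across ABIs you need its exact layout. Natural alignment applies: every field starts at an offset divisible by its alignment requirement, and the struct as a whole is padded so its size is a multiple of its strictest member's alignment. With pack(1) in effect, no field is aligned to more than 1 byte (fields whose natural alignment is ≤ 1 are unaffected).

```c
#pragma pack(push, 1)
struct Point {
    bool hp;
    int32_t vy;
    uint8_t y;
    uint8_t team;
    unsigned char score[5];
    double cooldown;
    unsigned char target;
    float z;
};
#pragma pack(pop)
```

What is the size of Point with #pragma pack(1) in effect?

hp at 0 (size 1, align 1) → ends 1
vy at 1 (size 4, align 1) → ends 5
y at 5 (size 1, align 1) → ends 6
team at 6 (size 1, align 1) → ends 7
score at 7 (size 5, align 1) → ends 12
cooldown at 12 (size 8, align 1) → ends 20
target at 20 (size 1, align 1) → ends 21
z at 21 (size 4, align 1) → ends 25
total 25 bytes, alignment 1

25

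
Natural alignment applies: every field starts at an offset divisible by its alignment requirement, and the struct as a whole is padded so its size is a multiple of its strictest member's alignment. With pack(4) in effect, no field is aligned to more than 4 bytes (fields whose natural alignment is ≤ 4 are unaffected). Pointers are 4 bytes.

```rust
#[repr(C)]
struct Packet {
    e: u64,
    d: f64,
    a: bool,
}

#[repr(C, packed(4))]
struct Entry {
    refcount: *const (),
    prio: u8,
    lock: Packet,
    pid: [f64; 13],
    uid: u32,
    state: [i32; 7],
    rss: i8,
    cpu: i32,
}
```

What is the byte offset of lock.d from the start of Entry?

Packet: e at 0 (size 8, align 8) → ends 8; d at 8 (size 8, align 8) → ends 16; a at 16 (size 1, align 1) → ends 17; tail pad 7 to reach multiple of 8; total 24 bytes, alignment 8
refcount at 0 (size 4, align 4) → ends 4
prio at 4 (size 1, align 1) → ends 5
pad 3 to align 4 for lock
lock at 8 (size 24, align 4) → ends 32
within Packet: d at 8
8 + 8 = 16

16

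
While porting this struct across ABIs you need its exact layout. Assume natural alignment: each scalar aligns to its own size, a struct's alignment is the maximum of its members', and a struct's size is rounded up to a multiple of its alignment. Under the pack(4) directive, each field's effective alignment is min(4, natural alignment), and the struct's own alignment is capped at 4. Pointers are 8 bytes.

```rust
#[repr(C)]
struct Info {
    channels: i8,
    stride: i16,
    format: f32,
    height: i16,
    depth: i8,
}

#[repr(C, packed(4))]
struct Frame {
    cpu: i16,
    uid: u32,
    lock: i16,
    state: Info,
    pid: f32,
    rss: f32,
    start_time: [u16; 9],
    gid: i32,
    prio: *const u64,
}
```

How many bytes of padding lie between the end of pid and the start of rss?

0

Info: 0..1  channels  (1B, 1-aligned); 1..2  -- padding (1B); 2..4  stride  (2B, 2-aligned); 4..8  format  (4B, 4-aligned); 8..10  height  (2B, 2-aligned); 10..11  depth  (1B, 1-aligned); 11..12  -- tail padding (1B); sizeof = 12, alignof = 4
0..2  cpu  (2B, 2-aligned)
2..4  -- padding (2B)
4..8  uid  (4B, 4-aligned)
8..10  lock  (2B, 2-aligned)
10..12  -- padding (2B)
12..24  state  (12B, 4-aligned)
24..28  pid  (4B, 4-aligned)
28..32  rss  (4B, 4-aligned)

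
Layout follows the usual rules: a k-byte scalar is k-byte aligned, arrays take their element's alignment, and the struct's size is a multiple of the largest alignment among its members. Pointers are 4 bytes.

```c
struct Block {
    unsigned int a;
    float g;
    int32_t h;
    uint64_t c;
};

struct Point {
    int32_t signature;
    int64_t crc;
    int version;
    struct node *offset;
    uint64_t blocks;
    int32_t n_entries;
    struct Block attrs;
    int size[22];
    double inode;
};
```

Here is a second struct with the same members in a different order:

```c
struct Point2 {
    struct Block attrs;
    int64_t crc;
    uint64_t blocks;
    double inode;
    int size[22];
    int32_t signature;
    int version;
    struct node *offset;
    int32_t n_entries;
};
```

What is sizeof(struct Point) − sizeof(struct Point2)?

8

Block: 0..4  a  (4B, 4-aligned); 4..8  g  (4B, 4-aligned); 8..12  h  (4B, 4-aligned); 12..16  -- padding (4B); 16..24  c  (8B, 8-aligned); sizeof = 24, alignof = 8
0..4  signature  (4B, 4-aligned)
4..8  -- padding (4B)
8..16  crc  (8B, 8-aligned)
16..20  version  (4B, 4-aligned)
20..24  offset  (4B, 4-aligned)
24..32  blocks  (8B, 8-aligned)
32..36  n_entries  (4B, 4-aligned)
36..40  -- padding (4B)
40..64  attrs  (24B, 8-aligned)
64..152  size  (88B, 4-aligned)
152..160  inode  (8B, 8-aligned)
sizeof = 160, alignof = 8
— Point2 —
0..24  attrs  (24B, 8-aligned)
24..32  crc  (8B, 8-aligned)
32..40  blocks  (8B, 8-aligned)
40..48  inode  (8B, 8-aligned)
48..136  size  (88B, 4-aligned)
136..140  signature  (4B, 4-aligned)
140..144  version  (4B, 4-aligned)
144..148  offset  (4B, 4-aligned)
148..152  n_entries  (4B, 4-aligned)
sizeof = 152, alignof = 8
160 − 152 = 8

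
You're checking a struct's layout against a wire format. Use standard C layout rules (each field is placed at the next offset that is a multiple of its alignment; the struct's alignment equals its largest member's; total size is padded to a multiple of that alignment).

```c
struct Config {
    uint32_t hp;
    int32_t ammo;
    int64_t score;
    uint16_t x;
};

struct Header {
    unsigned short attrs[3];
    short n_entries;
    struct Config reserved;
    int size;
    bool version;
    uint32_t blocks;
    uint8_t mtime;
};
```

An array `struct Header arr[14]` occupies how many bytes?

Config: @0: hp [4B, align 4] → 4; @4: ammo [4B, align 4] → 8; @8: score [8B, align 8] → 16; @16: x [2B, align 2] → 18; +6 tail pad (align 8); size 24, align 8
@0: attrs [6B, align 2] → 6
@6: n_entries [2B, align 2] → 8
@8: reserved [24B, align 8] → 32
@32: size [4B, align 4] → 36
@36: version [1B, align 1] → 37
+3 pad (align 4)
@40: blocks [4B, align 4] → 44
@44: mtime [1B, align 1] → 45
+3 tail pad (align 8)
size 48, align 8
array of 14: 14 × 48 = 672

672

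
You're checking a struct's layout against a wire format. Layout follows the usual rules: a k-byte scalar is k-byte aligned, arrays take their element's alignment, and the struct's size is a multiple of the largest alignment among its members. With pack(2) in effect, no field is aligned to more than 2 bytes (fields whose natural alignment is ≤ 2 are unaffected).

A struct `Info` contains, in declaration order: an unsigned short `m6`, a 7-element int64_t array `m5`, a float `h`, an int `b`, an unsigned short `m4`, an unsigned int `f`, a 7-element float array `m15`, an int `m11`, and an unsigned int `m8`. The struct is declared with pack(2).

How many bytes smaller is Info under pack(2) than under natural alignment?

natural layout:
  m6 at 0 (size 2, align 2) → ends 2
  pad 6 to align 8 for m5
  m5 at 8 (size 56, align 8) → ends 64
  h at 64 (size 4, align 4) → ends 68
  b at 68 (size 4, align 4) → ends 72
  m4 at 72 (size 2, align 2) → ends 74
  pad 2 to align 4 for f
  f at 76 (size 4, align 4) → ends 80
  m15 at 80 (size 28, align 4) → ends 108
  m11 at 108 (size 4, align 4) → ends 112
  m8 at 112 (size 4, align 4) → ends 116
  tail pad 4 to reach multiple of 8
  total 120 bytes, alignment 8
packed(2) layout:
  m6 at 0 (size 2, align 2) → ends 2
  m5 at 2 (size 56, align 2) → ends 58
  h at 58 (size 4, align 2) → ends 62
  b at 62 (size 4, align 2) → ends 66
  m4 at 66 (size 2, align 2) → ends 68
  f at 68 (size 4, align 2) → ends 72
  m15 at 72 (size 28, align 2) → ends 100
  m11 at 100 (size 4, align 2) → ends 104
  m8 at 104 (size 4, align 2) → ends 108
  total 108 bytes, alignment 2
120 − 108 = 12

12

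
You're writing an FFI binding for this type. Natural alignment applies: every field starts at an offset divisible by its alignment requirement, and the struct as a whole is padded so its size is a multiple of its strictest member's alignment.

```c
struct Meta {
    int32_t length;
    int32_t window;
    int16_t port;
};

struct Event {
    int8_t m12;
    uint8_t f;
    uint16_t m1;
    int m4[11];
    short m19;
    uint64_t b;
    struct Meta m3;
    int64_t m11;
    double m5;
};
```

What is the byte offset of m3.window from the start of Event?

Meta: @0: length [4B, align 4] → 4; @4: window [4B, align 4] → 8; @8: port [2B, align 2] → 10; +2 tail pad (align 4); size 12, align 4
@0: m12 [1B, align 1] → 1
@1: f [1B, align 1] → 2
@2: m1 [2B, align 2] → 4
@4: m4 [44B, align 4] → 48
@48: m19 [2B, align 2] → 50
+6 pad (align 8)
@56: b [8B, align 8] → 64
@64: m3 [12B, align 4] → 76
within Meta: window at 4
64 + 4 = 68

68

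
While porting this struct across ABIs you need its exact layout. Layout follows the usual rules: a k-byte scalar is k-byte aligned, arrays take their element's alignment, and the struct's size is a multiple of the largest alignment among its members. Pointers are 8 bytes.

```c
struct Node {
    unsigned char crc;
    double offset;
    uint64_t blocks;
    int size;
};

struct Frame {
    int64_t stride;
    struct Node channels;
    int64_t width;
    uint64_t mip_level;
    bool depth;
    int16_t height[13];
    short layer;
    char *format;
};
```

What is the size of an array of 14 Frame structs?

1344

Node: 0..1  crc  (1B, 1-aligned); 1..8  -- padding (7B); 8..16  offset  (8B, 8-aligned); 16..24  blocks  (8B, 8-aligned); 24..28  size  (4B, 4-aligned); 28..32  -- tail padding (4B); sizeof = 32, alignof = 8
0..8  stride  (8B, 8-aligned)
8..40  channels  (32B, 8-aligned)
40..48  width  (8B, 8-aligned)
48..56  mip_level  (8B, 8-aligned)
56..57  depth  (1B, 1-aligned)
57..58  -- padding (1B)
58..84  height  (26B, 2-aligned)
84..86  layer  (2B, 2-aligned)
86..88  -- padding (2B)
88..96  format  (8B, 8-aligned)
sizeof = 96, alignof = 8
array of 14: 14 × 96 = 1344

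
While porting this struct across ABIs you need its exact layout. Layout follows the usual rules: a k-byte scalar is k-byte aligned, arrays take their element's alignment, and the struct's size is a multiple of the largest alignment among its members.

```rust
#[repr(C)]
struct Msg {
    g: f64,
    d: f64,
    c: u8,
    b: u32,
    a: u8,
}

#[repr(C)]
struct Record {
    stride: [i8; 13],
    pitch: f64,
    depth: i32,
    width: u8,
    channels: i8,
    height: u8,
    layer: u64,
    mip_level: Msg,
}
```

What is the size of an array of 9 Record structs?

Msg: @0: g [8B, align 8] → 8; @8: d [8B, align 8] → 16; @16: c [1B, align 1] → 17; +3 pad (align 4); @20: b [4B, align 4] → 24; @24: a [1B, align 1] → 25; +7 tail pad (align 8); size 32, align 8
@0: stride [13B, align 1] → 13
+3 pad (align 8)
@16: pitch [8B, align 8] → 24
@24: depth [4B, align 4] → 28
@28: width [1B, align 1] → 29
@29: channels [1B, align 1] → 30
@30: height [1B, align 1] → 31
+1 pad (align 8)
@32: layer [8B, align 8] → 40
@40: mip_level [32B, align 8] → 72
size 72, align 8
array of 9: 9 × 72 = 648

648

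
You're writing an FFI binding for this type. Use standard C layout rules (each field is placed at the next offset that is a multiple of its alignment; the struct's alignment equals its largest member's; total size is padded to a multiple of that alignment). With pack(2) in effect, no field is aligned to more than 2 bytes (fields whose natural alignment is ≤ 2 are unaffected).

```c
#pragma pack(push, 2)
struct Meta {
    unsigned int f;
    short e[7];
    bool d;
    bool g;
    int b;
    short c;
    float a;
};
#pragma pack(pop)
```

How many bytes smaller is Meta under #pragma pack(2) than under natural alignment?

natural layout:
  f at 0 (size 4, align 4) → ends 4
  e at 4 (size 14, align 2) → ends 18
  d at 18 (size 1, align 1) → ends 19
  g at 19 (size 1, align 1) → ends 20
  b at 20 (size 4, align 4) → ends 24
  c at 24 (size 2, align 2) → ends 26
  pad 2 to align 4 for a
  a at 28 (size 4, align 4) → ends 32
  total 32 bytes, alignment 4
packed(2) layout:
  f at 0 (size 4, align 2) → ends 4
  e at 4 (size 14, align 2) → ends 18
  d at 18 (size 1, align 1) → ends 19
  g at 19 (size 1, align 1) → ends 20
  b at 20 (size 4, align 2) → ends 24
  c at 24 (size 2, align 2) → ends 26
  a at 26 (size 4, align 2) → ends 30
  total 30 bytes, alignment 2
32 − 30 = 2

2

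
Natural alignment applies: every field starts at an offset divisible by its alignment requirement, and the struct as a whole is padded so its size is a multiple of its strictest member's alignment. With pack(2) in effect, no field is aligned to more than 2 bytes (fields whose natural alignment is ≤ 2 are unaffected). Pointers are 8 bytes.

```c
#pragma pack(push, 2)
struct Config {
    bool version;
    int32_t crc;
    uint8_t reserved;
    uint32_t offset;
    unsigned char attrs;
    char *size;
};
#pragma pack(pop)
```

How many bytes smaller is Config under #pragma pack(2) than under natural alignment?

natural layout:
  @0: version [1B, align 1] → 1
  +3 pad (align 4)
  @4: crc [4B, align 4] → 8
  @8: reserved [1B, align 1] → 9
  +3 pad (align 4)
  @12: offset [4B, align 4] → 16
  @16: attrs [1B, align 1] → 17
  +7 pad (align 8)
  @24: size [8B, align 8] → 32
  size 32, align 8
packed(2) layout:
  @0: version [1B, align 1] → 1
  +1 pad (align 2)
  @2: crc [4B, align 2] → 6
  @6: reserved [1B, align 1] → 7
  +1 pad (align 2)
  @8: offset [4B, align 2] → 12
  @12: attrs [1B, align 1] → 13
  +1 pad (align 2)
  @14: size [8B, align 2] → 22
  size 22, align 2
32 − 22 = 10

10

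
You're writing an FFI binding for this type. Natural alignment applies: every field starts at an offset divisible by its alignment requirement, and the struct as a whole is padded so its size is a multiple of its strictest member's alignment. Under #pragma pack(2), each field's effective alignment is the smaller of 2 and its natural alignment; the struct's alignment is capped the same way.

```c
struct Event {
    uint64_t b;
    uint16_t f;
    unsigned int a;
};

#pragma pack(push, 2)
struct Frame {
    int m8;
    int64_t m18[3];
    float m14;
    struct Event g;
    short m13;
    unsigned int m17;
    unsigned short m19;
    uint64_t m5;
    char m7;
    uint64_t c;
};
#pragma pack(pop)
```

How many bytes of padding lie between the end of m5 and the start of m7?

Event: b at 0 (size 8, align 8) → ends 8; f at 8 (size 2, align 2) → ends 10; pad 2 to align 4 for a; a at 12 (size 4, align 4) → ends 16; total 16 bytes, alignment 8
m8 at 0 (size 4, align 2) → ends 4
m18 at 4 (size 24, align 2) → ends 28
m14 at 28 (size 4, align 2) → ends 32
g at 32 (size 16, align 2) → ends 48
m13 at 48 (size 2, align 2) → ends 50
m17 at 50 (size 4, align 2) → ends 54
m19 at 54 (size 2, align 2) → ends 56
m5 at 56 (size 8, align 2) → ends 64
m7 at 64 (size 1, align 1) → ends 65

0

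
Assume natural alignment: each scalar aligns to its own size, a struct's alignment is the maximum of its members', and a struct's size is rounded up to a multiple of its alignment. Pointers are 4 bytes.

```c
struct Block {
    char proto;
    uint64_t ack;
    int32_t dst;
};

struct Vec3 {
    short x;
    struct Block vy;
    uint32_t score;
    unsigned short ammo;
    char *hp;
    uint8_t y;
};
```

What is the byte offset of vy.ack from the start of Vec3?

16

Block: proto at 0 (size 1, align 1) → ends 1; pad 7 to align 8 for ack; ack at 8 (size 8, align 8) → ends 16; dst at 16 (size 4, align 4) → ends 20; tail pad 4 to reach multiple of 8; total 24 bytes, alignment 8
x at 0 (size 2, align 2) → ends 2
pad 6 to align 8 for vy
vy at 8 (size 24, align 8) → ends 32
within Block: ack at 8
8 + 8 = 16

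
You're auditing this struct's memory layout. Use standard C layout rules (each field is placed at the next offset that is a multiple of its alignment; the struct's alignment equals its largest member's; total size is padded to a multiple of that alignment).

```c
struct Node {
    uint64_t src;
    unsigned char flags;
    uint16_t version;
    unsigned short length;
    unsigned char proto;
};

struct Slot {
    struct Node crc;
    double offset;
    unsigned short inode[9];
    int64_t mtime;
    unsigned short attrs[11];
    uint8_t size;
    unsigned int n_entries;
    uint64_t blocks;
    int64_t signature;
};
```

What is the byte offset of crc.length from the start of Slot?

Node: src at 0 (size 8, align 8) → ends 8; flags at 8 (size 1, align 1) → ends 9; pad 1 to align 2 for version; version at 10 (size 2, align 2) → ends 12; length at 12 (size 2, align 2) → ends 14; proto at 14 (size 1, align 1) → ends 15; tail pad 1 to reach multiple of 8; total 16 bytes, alignment 8
crc at 0 (size 16, align 8) → ends 16
within Node: length at 12
0 + 12 = 12

12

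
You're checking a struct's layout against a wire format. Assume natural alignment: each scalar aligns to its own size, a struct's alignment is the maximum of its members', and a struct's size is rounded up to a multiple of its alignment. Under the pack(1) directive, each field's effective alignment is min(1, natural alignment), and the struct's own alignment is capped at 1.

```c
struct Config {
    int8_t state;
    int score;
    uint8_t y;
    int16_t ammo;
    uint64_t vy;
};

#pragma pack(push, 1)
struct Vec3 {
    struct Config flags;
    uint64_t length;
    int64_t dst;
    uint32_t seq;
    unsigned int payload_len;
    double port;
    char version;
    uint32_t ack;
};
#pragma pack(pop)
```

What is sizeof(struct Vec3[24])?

1464

Config: state at 0 (size 1, align 1) → ends 1; pad 3 to align 4 for score; score at 4 (size 4, align 4) → ends 8; y at 8 (size 1, align 1) → ends 9; pad 1 to align 2 for ammo; ammo at 10 (size 2, align 2) → ends 12; pad 4 to align 8 for vy; vy at 16 (size 8, align 8) → ends 24; total 24 bytes, alignment 8
flags at 0 (size 24, align 1) → ends 24
length at 24 (size 8, align 1) → ends 32
dst at 32 (size 8, align 1) → ends 40
seq at 40 (size 4, align 1) → ends 44
payload_len at 44 (size 4, align 1) → ends 48
port at 48 (size 8, align 1) → ends 56
version at 56 (size 1, align 1) → ends 57
ack at 57 (size 4, align 1) → ends 61
total 61 bytes, alignment 1
array of 24: 24 × 61 = 1464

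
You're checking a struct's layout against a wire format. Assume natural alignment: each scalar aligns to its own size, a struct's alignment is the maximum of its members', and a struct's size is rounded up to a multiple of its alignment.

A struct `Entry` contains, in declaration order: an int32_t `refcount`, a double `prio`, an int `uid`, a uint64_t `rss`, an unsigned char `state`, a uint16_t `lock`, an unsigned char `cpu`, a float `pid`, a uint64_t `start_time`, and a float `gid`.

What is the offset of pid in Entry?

40

0..4  refcount  (4B, 4-aligned)
4..8  -- padding (4B)
8..16  prio  (8B, 8-aligned)
16..20  uid  (4B, 4-aligned)
20..24  -- padding (4B)
24..32  rss  (8B, 8-aligned)
32..33  state  (1B, 1-aligned)
33..34  -- padding (1B)
34..36  lock  (2B, 2-aligned)
36..37  cpu  (1B, 1-aligned)
37..40  -- padding (3B)
40..44  pid  (4B, 4-aligned)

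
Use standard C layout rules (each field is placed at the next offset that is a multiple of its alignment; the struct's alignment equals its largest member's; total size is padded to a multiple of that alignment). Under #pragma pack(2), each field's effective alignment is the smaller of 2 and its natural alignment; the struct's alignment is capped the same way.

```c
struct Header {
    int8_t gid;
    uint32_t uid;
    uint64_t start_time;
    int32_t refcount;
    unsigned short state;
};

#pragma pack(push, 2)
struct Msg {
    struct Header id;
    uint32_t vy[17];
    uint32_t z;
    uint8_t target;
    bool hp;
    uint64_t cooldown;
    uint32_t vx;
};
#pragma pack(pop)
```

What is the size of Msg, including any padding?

110 bytes

Header: @0: gid [1B, align 1] → 1; +3 pad (align 4); @4: uid [4B, align 4] → 8; @8: start_time [8B, align 8] → 16; @16: refcount [4B, align 4] → 20; @20: state [2B, align 2] → 22; +2 tail pad (align 8); size 24, align 8
@0: id [24B, align 2] → 24
@24: vy [68B, align 2] → 92
@92: z [4B, align 2] → 96
@96: target [1B, align 1] → 97
@97: hp [1B, align 1] → 98
@98: cooldown [8B, align 2] → 106
@106: vx [4B, align 2] → 110
size 110, align 2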